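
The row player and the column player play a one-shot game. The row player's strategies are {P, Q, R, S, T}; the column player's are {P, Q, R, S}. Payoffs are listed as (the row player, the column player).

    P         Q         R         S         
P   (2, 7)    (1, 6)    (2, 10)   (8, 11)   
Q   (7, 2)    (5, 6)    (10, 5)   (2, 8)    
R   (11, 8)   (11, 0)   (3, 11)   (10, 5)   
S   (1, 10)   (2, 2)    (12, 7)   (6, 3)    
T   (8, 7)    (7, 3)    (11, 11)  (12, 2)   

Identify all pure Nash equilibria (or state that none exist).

Check mutual best responses: a cell is a NE iff neither player can gain by unilaterally deviating.
The row player's best responses — vs P: R (payoff 11); vs Q: R (payoff 11); vs R: S (payoff 12); vs S: T (payoff 12).
The column player's best responses — vs P: S (payoff 11); vs Q: S (payoff 8); vs R: R (payoff 11); vs S: P (payoff 10); vs T: R (payoff 11).
No cell has both players best-responding. For instance, the row player's best reply to P is R, but against R the column player prefers R over P.

None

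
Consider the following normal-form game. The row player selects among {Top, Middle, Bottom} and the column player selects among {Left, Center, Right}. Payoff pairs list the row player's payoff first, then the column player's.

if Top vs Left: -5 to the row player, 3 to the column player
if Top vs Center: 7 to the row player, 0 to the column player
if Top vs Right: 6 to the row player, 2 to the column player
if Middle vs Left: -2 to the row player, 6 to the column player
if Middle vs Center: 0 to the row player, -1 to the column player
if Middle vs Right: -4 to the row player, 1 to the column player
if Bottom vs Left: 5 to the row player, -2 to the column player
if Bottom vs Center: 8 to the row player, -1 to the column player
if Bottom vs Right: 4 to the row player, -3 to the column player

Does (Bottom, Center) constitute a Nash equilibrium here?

Yes

Holding the column player at Center: the row player gets 8 from Bottom, versus 7 from Top, 0 from Middle. No profitable deviation for the row player.
Holding the row player at Bottom: the column player gets -1 from Center, versus -2 from Left, -3 from Right. No profitable deviation for the column player either.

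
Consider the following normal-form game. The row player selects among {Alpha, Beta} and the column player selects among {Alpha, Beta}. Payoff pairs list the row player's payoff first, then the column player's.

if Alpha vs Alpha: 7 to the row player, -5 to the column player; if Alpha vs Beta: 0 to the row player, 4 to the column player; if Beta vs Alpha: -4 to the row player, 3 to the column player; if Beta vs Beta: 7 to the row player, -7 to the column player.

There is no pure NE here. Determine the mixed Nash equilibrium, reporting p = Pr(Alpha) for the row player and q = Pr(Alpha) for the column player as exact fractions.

In a mixed NE each player is indifferent between their pure strategies, so the opponent's mix sets the indifference.
The column player indifferent between Alpha and Beta: p·(-5) + (1−p)·3 = p·4 + (1−p)·(-7) ⟹ 3 + (-8)p = (-7) + 11p ⟹ p = 10/19.
The row player indifferent between Alpha and Beta: q·7 + (1−q)·0 = q·(-4) + (1−q)·7 ⟹ 0 + 7q = 7 + (-11)q ⟹ q = 7/18.

p = 10/19, q = 7/18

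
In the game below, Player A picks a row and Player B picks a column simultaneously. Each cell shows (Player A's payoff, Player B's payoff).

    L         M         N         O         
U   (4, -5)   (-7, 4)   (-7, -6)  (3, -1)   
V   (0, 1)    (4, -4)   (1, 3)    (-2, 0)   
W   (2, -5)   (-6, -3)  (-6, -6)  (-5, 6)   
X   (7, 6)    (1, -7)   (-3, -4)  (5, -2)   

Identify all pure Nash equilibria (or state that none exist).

(V, N) and (X, L)

Find each player's best response to every opponent strategy; NE are the intersections.
Player A's best responses — vs L: X (payoff 7); vs M: V (payoff 4); vs N: V (payoff 1); vs O: X (payoff 5).
Player B's best responses — vs U: M (payoff 4); vs V: N (payoff 3); vs W: O (payoff 6); vs X: L (payoff 6).
Mutual best responses occur at (V, N) and (X, L); at each, neither player gains by switching.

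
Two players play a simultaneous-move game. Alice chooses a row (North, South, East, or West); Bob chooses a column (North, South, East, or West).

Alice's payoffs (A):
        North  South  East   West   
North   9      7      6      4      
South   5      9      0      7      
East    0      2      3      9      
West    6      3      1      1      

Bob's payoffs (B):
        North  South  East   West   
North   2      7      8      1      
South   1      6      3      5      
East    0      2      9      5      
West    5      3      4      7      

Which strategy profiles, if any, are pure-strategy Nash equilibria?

(North, East) and (South, South)

A profile is a Nash equilibrium when each player is best-responding to the other.
Alice's best responses — vs North: North (payoff 9); vs South: South (payoff 9); vs East: North (payoff 6); vs West: East (payoff 9).
Bob's best responses — vs North: East (payoff 8); vs South: South (payoff 6); vs East: East (payoff 9); vs West: West (payoff 7).
Mutual best responses occur at (North, East) and (South, South); at each, neither player gains by switching.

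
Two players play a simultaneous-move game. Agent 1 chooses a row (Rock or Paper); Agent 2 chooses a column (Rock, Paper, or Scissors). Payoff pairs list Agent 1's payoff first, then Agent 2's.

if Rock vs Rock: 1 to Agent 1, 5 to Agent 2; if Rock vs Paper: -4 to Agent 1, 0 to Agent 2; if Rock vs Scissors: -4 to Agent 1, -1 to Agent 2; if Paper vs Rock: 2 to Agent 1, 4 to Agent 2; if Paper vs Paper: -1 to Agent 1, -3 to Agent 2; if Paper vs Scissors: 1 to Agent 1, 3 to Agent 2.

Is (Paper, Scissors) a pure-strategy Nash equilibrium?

No

Holding Agent 2 at Scissors: Agent 1 gets 1 from Paper, versus -4 from Rock. No profitable deviation for Agent 1.
Holding Agent 1 at Paper: Agent 2 gets 3 from Scissors but could get 4 by switching to Rock. Agent 2 has a profitable deviation.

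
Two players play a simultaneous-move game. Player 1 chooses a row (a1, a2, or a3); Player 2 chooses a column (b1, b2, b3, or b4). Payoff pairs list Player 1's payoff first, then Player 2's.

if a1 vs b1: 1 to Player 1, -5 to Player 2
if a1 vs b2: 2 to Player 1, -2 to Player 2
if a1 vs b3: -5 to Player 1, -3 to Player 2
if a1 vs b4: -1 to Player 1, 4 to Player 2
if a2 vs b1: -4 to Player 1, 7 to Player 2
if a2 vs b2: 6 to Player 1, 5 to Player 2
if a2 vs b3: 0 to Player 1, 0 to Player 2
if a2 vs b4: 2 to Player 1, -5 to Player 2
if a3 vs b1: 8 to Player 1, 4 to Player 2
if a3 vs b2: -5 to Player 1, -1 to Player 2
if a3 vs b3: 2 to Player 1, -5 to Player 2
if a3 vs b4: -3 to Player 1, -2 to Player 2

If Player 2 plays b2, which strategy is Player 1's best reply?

With Player 2 fixed at b2, Player 1's payoffs are: a1 → 2, a2 → 6, a3 → -5.
The maximum is 6, achieved by a2.

a2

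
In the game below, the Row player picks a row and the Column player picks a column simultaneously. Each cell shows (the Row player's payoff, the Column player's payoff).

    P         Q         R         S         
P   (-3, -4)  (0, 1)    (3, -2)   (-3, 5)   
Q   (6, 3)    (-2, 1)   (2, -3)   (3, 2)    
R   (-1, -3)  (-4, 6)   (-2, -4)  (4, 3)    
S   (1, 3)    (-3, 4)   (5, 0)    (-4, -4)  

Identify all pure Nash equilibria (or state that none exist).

Find each player's best response to every opponent strategy; NE are the intersections.
The Row player's best responses — vs P: Q (payoff 6); vs Q: P (payoff 0); vs R: S (payoff 5); vs S: R (payoff 4).
The Column player's best responses — vs P: S (payoff 5); vs Q: P (payoff 3); vs R: Q (payoff 6); vs S: Q (payoff 4).
The only mutual best response is (Q, P); neither player gains by switching there.

(Q, P)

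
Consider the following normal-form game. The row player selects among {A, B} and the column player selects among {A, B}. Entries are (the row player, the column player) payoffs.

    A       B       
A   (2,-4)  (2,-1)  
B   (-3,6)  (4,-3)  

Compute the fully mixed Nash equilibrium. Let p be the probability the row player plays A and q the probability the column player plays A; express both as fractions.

p = 3/4, q = 2/7

In a mixed NE each player is indifferent between their pure strategies, so the opponent's mix sets the indifference.
The column player indifferent between A and B: p·(-4) + (1−p)·6 = p·(-1) + (1−p)·(-3) ⟹ 6 + (-10)p = (-3) + 2p ⟹ p = 3/4.
The row player indifferent between A and B: q·2 + (1−q)·2 = q·(-3) + (1−q)·4 ⟹ 2 + 0q = 4 + (-7)q ⟹ q = 2/7.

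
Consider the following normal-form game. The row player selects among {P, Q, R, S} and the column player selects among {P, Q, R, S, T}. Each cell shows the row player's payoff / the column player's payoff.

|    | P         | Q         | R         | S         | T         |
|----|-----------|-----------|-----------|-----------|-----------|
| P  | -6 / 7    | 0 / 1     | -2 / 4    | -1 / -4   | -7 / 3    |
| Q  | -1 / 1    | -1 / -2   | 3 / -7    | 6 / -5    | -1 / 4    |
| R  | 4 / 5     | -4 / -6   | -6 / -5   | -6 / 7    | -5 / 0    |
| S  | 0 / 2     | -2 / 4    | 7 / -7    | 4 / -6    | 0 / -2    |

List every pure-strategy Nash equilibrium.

None

Find each player's best response to every opponent strategy; NE are the intersections.
The row player's best responses — vs P: R (payoff 4); vs Q: P (payoff 0); vs R: S (payoff 7); vs S: Q (payoff 6); vs T: S (payoff 0).
The column player's best responses — vs P: P (payoff 7); vs Q: T (payoff 4); vs R: S (payoff 7); vs S: Q (payoff 4).
No cell has both players best-responding. For instance, the row player's best reply to P is R, but against R the column player prefers S over P.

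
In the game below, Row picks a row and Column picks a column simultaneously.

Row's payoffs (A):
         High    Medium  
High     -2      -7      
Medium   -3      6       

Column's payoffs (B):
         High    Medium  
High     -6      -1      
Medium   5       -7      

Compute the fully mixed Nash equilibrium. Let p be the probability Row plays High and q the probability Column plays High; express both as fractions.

p = 12/17, q = 13/14

Each player's mixing probability is pinned down by making the *other* player indifferent.
Column indifferent between High and Medium: p·(-6) + (1−p)·5 = p·(-1) + (1−p)·(-7) ⟹ 5 + (-11)p = (-7) + 6p ⟹ p = 12/17.
Row indifferent between High and Medium: q·(-2) + (1−q)·(-7) = q·(-3) + (1−q)·6 ⟹ (-7) + 5q = 6 + (-9)q ⟹ q = 13/14.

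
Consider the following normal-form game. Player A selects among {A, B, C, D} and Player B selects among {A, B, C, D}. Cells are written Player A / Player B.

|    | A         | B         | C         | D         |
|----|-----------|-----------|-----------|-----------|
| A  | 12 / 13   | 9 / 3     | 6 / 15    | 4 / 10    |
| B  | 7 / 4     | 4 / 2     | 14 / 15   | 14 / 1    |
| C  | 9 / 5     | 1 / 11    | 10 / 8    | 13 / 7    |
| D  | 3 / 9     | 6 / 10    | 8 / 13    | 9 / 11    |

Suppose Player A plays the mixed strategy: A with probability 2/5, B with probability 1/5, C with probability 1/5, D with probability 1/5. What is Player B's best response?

Player B's best reply maximizes expected payoff against the mix.
A: (2/5)·13 + (1/5)·4 + (1/5)·5 + (1/5)·9 = 44/5
B: (2/5)·3 + (1/5)·2 + (1/5)·11 + (1/5)·10 = 29/5
C: (2/5)·15 + (1/5)·15 + (1/5)·8 + (1/5)·13 = 66/5
D: (2/5)·10 + (1/5)·1 + (1/5)·7 + (1/5)·11 = 39/5
Highest expected payoff is 66/5, from C.

C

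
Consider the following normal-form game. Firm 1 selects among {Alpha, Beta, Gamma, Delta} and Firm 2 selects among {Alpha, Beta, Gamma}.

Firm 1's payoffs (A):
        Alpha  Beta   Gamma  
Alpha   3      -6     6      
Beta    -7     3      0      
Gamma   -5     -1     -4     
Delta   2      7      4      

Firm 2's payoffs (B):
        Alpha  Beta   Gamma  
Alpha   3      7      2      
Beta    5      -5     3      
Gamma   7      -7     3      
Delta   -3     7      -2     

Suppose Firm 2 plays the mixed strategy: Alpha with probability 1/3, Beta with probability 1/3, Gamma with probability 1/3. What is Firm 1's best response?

Firm 1's best reply maximizes expected payoff against the mix.
Alpha: (1/3)·3 + (1/3)·(-6) + (1/3)·6 = 1
Beta: (1/3)·(-7) + (1/3)·3 + (1/3)·0 = -4/3
Gamma: (1/3)·(-5) + (1/3)·(-1) + (1/3)·(-4) = -10/3
Delta: (1/3)·2 + (1/3)·7 + (1/3)·4 = 13/3
Highest expected payoff is 13/3, from Delta.

Delta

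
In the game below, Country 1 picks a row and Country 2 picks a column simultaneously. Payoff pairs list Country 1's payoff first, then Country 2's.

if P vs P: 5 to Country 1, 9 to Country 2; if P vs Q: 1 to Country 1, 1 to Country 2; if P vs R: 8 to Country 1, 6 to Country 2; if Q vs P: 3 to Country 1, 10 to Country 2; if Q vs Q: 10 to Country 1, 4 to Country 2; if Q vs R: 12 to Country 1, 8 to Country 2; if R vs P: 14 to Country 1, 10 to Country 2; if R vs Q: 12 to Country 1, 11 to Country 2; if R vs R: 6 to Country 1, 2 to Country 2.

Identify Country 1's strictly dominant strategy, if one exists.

Check whether one of Country 1's strategies beats all alternatives regardless of what the opponent does.
P is not dominant: against P, R gives 14 > 5.
Q is not dominant: against P, P gives 5 > 3.
R is not dominant: against R, P gives 8 > 6.
No single strategy is best against every opponent action.

No strictly dominant strategy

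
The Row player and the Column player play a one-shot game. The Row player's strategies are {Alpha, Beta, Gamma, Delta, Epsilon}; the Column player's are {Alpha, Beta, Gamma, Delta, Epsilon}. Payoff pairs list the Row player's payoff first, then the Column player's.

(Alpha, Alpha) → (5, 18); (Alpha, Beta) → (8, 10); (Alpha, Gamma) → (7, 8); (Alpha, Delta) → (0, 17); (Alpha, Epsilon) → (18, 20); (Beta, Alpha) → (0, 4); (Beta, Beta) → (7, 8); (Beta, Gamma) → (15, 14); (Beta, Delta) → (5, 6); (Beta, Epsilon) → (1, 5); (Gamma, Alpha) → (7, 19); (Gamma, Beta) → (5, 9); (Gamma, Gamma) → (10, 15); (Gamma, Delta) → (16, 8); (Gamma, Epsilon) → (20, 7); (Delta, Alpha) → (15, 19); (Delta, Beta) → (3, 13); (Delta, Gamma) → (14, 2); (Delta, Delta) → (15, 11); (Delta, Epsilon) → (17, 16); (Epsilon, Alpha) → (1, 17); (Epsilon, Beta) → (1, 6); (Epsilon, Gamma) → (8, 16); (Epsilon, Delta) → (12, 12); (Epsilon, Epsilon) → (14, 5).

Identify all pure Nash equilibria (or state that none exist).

(Beta, Gamma) and (Delta, Alpha)

Find each player's best response to every opponent strategy; NE are the intersections.
The Row player's best responses — vs Alpha: Delta (payoff 15); vs Beta: Alpha (payoff 8); vs Gamma: Beta (payoff 15); vs Delta: Gamma (payoff 16); vs Epsilon: Gamma (payoff 20).
The Column player's best responses — vs Alpha: Epsilon (payoff 20); vs Beta: Gamma (payoff 14); vs Gamma: Alpha (payoff 19); vs Delta: Alpha (payoff 19); vs Epsilon: Alpha (payoff 17).
Mutual best responses occur at (Beta, Gamma) and (Delta, Alpha); at each, neither player gains by switching.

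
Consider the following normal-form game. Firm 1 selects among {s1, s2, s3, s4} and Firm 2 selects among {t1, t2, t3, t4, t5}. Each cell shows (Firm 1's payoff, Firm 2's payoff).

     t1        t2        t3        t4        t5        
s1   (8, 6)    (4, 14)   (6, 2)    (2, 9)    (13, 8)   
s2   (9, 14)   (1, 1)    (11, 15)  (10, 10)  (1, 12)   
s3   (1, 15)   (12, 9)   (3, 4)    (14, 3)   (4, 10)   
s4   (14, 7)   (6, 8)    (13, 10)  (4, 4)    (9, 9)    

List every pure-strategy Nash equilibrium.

Find each player's best response to every opponent strategy; NE are the intersections.
Firm 1's best responses — vs t1: s4 (payoff 14); vs t2: s3 (payoff 12); vs t3: s4 (payoff 13); vs t4: s3 (payoff 14); vs t5: s1 (payoff 13).
Firm 2's best responses — vs s1: t2 (payoff 14); vs s2: t3 (payoff 15); vs s3: t1 (payoff 15); vs s4: t3 (payoff 10).
The only mutual best response is (s4, t3); neither player gains by switching there.

(s4, t3)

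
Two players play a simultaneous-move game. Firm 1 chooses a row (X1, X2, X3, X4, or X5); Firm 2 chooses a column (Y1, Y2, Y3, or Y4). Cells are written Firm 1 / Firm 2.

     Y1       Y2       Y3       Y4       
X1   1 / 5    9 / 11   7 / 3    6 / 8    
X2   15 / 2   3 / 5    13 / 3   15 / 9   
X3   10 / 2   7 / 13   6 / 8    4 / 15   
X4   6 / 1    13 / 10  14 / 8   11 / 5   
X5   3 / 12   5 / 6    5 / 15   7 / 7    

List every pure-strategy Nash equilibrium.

Check mutual best responses: a cell is a NE iff neither player can gain by unilaterally deviating.
Firm 1's best responses — vs Y1: X2 (payoff 15); vs Y2: X4 (payoff 13); vs Y3: X4 (payoff 14); vs Y4: X2 (payoff 15).
Firm 2's best responses — vs X1: Y2 (payoff 11); vs X2: Y4 (payoff 9); vs X3: Y4 (payoff 15); vs X4: Y2 (payoff 10); vs X5: Y3 (payoff 15).
Mutual best responses occur at (X2, Y4) and (X4, Y2); at each, neither player gains by switching.

(X2, Y4) and (X4, Y2)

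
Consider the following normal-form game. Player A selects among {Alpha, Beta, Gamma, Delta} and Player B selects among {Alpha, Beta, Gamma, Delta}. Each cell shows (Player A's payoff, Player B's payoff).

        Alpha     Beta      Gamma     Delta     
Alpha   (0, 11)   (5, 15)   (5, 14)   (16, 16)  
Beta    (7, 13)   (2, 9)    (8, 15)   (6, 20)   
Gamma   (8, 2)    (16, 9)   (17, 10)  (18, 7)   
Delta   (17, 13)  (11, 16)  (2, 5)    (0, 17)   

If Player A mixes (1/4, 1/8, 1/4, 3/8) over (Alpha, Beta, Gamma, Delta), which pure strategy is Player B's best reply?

Player B's best reply maximizes expected payoff against the mix.
Alpha: (1/4)·11 + (1/8)·13 + (1/4)·2 + (3/8)·13 = 39/4
Beta: (1/4)·15 + (1/8)·9 + (1/4)·9 + (3/8)·16 = 105/8
Gamma: (1/4)·14 + (1/8)·15 + (1/4)·10 + (3/8)·5 = 39/4
Delta: (1/4)·16 + (1/8)·20 + (1/4)·7 + (3/8)·17 = 117/8
Highest expected payoff is 117/8, from Delta.

Delta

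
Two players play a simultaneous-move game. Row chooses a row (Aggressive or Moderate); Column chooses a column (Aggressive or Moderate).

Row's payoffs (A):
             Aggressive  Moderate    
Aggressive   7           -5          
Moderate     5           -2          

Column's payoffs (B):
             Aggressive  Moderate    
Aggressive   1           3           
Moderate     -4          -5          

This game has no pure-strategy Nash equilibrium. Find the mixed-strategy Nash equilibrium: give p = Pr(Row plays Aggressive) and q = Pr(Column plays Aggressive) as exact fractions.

p = 1/3, q = 3/5

In a mixed NE each player is indifferent between their pure strategies, so the opponent's mix sets the indifference.
Column indifferent between Aggressive and Moderate: p·1 + (1−p)·(-4) = p·3 + (1−p)·(-5) ⟹ (-4) + 5p = (-5) + 8p ⟹ p = 1/3.
Row indifferent between Aggressive and Moderate: q·7 + (1−q)·(-5) = q·5 + (1−q)·(-2) ⟹ (-5) + 12q = (-2) + 7q ⟹ q = 3/5.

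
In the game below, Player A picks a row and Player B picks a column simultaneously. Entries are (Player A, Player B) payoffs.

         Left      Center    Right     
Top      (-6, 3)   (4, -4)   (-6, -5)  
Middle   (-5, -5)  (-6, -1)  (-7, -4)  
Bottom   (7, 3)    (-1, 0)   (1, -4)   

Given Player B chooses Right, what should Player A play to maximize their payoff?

With Player B fixed at Right, Player A's payoffs are: Top → -6, Middle → -7, Bottom → 1.
The maximum is 1, achieved by Bottom.

Bottom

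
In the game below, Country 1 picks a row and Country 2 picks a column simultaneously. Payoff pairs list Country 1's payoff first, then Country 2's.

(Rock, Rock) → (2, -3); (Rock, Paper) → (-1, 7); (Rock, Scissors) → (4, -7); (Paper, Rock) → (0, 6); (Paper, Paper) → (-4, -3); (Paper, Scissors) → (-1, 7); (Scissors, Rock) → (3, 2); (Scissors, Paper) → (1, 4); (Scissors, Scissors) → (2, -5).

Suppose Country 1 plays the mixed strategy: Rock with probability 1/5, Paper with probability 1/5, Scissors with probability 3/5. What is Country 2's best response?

Paper

Country 2's best reply maximizes expected payoff against the mix.
Rock: (1/5)·(-3) + (1/5)·6 + (3/5)·2 = 9/5
Paper: (1/5)·7 + (1/5)·(-3) + (3/5)·4 = 16/5
Scissors: (1/5)·(-7) + (1/5)·7 + (3/5)·(-5) = -3
Highest expected payoff is 16/5, from Paper.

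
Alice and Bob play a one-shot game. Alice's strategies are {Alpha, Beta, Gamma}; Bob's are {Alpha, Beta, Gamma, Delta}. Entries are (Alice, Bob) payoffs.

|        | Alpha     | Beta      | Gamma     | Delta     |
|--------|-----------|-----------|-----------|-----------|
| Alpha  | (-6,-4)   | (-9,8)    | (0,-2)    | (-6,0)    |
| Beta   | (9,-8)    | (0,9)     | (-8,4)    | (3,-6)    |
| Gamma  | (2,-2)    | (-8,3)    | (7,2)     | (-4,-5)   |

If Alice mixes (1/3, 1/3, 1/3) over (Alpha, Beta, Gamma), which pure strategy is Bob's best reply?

Beta

Compute Bob's expected payoff from each pure strategy against the given mix.
Alpha: (1/3)·(-4) + (1/3)·(-8) + (1/3)·(-2) = -14/3
Beta: (1/3)·8 + (1/3)·9 + (1/3)·3 = 20/3
Gamma: (1/3)·(-2) + (1/3)·4 + (1/3)·2 = 4/3
Delta: (1/3)·0 + (1/3)·(-6) + (1/3)·(-5) = -11/3
Highest expected payoff is 20/3, from Beta.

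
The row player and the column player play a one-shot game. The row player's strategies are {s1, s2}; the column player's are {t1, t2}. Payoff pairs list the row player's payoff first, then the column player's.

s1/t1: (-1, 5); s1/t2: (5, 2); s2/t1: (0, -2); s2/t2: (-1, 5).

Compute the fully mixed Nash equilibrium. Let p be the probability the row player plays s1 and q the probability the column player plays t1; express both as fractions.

In a mixed NE each player is indifferent between their pure strategies, so the opponent's mix sets the indifference.
The column player indifferent between t1 and t2: p·5 + (1−p)·(-2) = p·2 + (1−p)·5 ⟹ (-2) + 7p = 5 + (-3)p ⟹ p = 7/10.
The row player indifferent between s1 and s2: q·(-1) + (1−q)·5 = q·0 + (1−q)·(-1) ⟹ 5 + (-6)q = (-1) + 1q ⟹ q = 6/7.

p = 7/10, q = 6/7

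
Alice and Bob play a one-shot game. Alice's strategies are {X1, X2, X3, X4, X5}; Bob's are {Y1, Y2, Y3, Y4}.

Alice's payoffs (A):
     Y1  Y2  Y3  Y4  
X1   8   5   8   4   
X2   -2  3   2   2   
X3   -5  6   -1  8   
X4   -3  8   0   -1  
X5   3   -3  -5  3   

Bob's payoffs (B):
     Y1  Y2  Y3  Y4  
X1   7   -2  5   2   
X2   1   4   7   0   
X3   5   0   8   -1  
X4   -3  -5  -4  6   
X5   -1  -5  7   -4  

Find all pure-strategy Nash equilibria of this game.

A profile is a Nash equilibrium when each player is best-responding to the other.
Alice's best responses — vs Y1: X1 (payoff 8); vs Y2: X4 (payoff 8); vs Y3: X1 (payoff 8); vs Y4: X3 (payoff 8).
Bob's best responses — vs X1: Y1 (payoff 7); vs X2: Y3 (payoff 7); vs X3: Y3 (payoff 8); vs X4: Y4 (payoff 6); vs X5: Y3 (payoff 7).
The only mutual best response is (X1, Y1); neither player gains by switching there.

(X1, Y1)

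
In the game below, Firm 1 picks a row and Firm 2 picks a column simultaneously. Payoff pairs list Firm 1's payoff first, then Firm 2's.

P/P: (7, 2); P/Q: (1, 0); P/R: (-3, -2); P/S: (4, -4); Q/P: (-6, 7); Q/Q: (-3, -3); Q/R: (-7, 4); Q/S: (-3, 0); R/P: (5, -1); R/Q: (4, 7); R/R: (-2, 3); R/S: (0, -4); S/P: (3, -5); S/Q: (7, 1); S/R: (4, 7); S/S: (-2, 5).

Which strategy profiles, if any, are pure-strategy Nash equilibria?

(P, P) and (S, R)

Find each player's best response to every opponent strategy; NE are the intersections.
Firm 1's best responses — vs P: P (payoff 7); vs Q: S (payoff 7); vs R: S (payoff 4); vs S: P (payoff 4).
Firm 2's best responses — vs P: P (payoff 2); vs Q: P (payoff 7); vs R: Q (payoff 7); vs S: R (payoff 7).
Mutual best responses occur at (P, P) and (S, R); at each, neither player gains by switching.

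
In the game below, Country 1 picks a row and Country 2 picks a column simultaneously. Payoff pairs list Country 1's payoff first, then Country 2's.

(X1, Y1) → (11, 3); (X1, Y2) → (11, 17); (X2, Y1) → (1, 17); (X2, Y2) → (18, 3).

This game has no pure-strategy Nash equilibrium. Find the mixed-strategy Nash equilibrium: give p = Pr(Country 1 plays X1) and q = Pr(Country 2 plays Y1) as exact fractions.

p = 1/2, q = 7/17

In a mixed NE each player is indifferent between their pure strategies, so the opponent's mix sets the indifference.
Country 2 indifferent between Y1 and Y2: p·3 + (1−p)·17 = p·17 + (1−p)·3 ⟹ 17 + (-14)p = 3 + 14p ⟹ p = 1/2.
Country 1 indifferent between X1 and X2: q·11 + (1−q)·11 = q·1 + (1−q)·18 ⟹ 11 + 0q = 18 + (-17)q ⟹ q = 7/17.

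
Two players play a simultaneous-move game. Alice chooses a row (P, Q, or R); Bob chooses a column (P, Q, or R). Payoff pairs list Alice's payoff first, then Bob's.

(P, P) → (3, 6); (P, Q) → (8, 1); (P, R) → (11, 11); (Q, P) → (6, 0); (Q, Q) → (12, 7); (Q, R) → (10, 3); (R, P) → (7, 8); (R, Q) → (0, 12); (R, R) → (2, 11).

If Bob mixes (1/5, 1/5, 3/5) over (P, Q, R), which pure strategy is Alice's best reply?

Alice's best reply maximizes expected payoff against the mix.
P: (1/5)·3 + (1/5)·8 + (3/5)·11 = 44/5
Q: (1/5)·6 + (1/5)·12 + (3/5)·10 = 48/5
R: (1/5)·7 + (1/5)·0 + (3/5)·2 = 13/5
Highest expected payoff is 48/5, from Q.

Q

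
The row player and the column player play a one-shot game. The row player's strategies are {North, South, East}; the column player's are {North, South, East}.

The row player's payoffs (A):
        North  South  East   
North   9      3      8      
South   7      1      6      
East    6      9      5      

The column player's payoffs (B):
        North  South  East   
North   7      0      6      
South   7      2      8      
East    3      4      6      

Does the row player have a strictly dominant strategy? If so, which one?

Check whether one of the row player's strategies beats all alternatives regardless of what the opponent does.
North is not dominant: against South, East gives 9 > 3.
South is not dominant: against North, North gives 9 > 7.
East is not dominant: against North, North gives 9 > 6.
No single strategy is best against every opponent action.

None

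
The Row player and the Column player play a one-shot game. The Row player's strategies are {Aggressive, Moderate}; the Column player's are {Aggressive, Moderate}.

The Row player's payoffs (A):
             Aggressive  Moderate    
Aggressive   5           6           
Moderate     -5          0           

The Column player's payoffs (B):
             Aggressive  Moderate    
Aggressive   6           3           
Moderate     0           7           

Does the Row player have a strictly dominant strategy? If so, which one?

Aggressive

Check whether one of the Row player's strategies beats all alternatives regardless of what the opponent does.
Aggressive strictly dominates: vs Aggressive: 5 > -5; vs Moderate: 6 > 0.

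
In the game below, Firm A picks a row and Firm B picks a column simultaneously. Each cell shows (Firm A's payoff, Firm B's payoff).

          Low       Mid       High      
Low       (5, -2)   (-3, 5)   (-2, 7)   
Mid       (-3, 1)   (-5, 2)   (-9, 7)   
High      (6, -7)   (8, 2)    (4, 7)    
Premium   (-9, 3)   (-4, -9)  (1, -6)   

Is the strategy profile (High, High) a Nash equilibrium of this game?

Holding Firm B at High: Firm A gets 4 from High, versus -2 from Low, -9 from Mid, 1 from Premium. No profitable deviation for Firm A.
Holding Firm A at High: Firm B gets 7 from High, versus -7 from Low, 2 from Mid. No profitable deviation for Firm B either.

Yes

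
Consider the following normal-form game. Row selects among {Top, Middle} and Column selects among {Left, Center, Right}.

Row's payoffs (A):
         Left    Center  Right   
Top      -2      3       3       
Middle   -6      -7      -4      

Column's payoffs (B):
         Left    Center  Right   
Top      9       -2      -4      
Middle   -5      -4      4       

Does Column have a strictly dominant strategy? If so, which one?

A strategy is strictly dominant if it gives Column a strictly higher payoff than every other strategy, against every choice by the opponent.
Left is not dominant: against Middle, Center gives -4 > -5.
Center is not dominant: against Top, Left gives 9 > -2.
Right is not dominant: against Top, Left gives 9 > -4.
No single strategy is best against every opponent action.

No strictly dominant strategy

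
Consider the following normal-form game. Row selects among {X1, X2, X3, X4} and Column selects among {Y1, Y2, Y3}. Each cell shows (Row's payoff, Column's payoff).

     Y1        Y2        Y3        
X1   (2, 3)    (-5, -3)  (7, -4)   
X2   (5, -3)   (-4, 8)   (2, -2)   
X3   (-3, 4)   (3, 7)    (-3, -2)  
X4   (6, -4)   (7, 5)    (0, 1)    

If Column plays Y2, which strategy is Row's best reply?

X4

With Column fixed at Y2, Row's payoffs are: X1 → -5, X2 → -4, X3 → 3, X4 → 7.
The maximum is 7, achieved by X4.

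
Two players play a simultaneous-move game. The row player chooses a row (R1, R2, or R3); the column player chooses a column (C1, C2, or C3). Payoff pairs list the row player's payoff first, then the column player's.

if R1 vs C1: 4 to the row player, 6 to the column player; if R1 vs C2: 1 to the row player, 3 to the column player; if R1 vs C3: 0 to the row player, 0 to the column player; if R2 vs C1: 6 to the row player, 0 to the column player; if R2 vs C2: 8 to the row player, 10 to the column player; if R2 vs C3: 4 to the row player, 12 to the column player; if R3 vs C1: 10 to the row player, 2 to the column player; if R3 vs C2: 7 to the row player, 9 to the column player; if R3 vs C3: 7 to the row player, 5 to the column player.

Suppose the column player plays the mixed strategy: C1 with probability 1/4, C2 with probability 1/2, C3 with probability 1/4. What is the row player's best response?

The row player's best reply maximizes expected payoff against the mix.
R1: (1/4)·4 + (1/2)·1 + (1/4)·0 = 3/2
R2: (1/4)·6 + (1/2)·8 + (1/4)·4 = 13/2
R3: (1/4)·10 + (1/2)·7 + (1/4)·7 = 31/4
Highest expected payoff is 31/4, from R3.

R3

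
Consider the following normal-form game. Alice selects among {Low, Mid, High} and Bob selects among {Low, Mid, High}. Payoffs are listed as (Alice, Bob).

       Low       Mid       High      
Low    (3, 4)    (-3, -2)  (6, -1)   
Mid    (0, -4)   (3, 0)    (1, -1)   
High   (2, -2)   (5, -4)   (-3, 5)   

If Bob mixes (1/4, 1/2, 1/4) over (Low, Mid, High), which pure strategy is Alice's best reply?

Alice's best reply maximizes expected payoff against the mix.
Low: (1/4)·3 + (1/2)·(-3) + (1/4)·6 = 3/4
Mid: (1/4)·0 + (1/2)·3 + (1/4)·1 = 7/4
High: (1/4)·2 + (1/2)·5 + (1/4)·(-3) = 9/4
Highest expected payoff is 9/4, from High.

High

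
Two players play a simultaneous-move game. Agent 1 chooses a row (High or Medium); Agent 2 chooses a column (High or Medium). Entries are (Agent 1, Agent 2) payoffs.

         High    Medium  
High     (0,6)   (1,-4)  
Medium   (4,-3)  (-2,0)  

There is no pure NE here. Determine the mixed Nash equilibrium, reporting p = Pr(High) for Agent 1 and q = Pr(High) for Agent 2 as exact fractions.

p = 3/13, q = 3/7

In a mixed NE each player is indifferent between their pure strategies, so the opponent's mix sets the indifference.
Agent 2 indifferent between High and Medium: p·6 + (1−p)·(-3) = p·(-4) + (1−p)·0 ⟹ (-3) + 9p = 0 + (-4)p ⟹ p = 3/13.
Agent 1 indifferent between High and Medium: q·0 + (1−q)·1 = q·4 + (1−q)·(-2) ⟹ 1 + (-1)q = (-2) + 6q ⟹ q = 3/7.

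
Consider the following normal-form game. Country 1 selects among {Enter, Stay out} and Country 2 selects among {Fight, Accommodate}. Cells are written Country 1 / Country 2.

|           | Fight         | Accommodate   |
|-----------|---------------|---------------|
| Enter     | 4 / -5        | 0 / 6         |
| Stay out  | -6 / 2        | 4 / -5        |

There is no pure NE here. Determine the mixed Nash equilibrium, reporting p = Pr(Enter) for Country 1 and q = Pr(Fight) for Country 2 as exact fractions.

p = 7/18, q = 2/7

Each player's mixing probability is pinned down by making the *other* player indifferent.
Country 2 indifferent between Fight and Accommodate: p·(-5) + (1−p)·2 = p·6 + (1−p)·(-5) ⟹ 2 + (-7)p = (-5) + 11p ⟹ p = 7/18.
Country 1 indifferent between Enter and Stay out: q·4 + (1−q)·0 = q·(-6) + (1−q)·4 ⟹ 0 + 4q = 4 + (-10)q ⟹ q = 2/7.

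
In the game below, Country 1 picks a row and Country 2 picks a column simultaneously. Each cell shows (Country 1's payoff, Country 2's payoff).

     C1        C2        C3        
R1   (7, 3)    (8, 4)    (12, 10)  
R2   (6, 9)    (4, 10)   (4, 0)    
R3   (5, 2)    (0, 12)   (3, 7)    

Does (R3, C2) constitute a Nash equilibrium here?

No

Holding Country 2 at C2: Country 1 gets 0 from R3 but could get 8 by switching to R1. Country 1 has a profitable deviation.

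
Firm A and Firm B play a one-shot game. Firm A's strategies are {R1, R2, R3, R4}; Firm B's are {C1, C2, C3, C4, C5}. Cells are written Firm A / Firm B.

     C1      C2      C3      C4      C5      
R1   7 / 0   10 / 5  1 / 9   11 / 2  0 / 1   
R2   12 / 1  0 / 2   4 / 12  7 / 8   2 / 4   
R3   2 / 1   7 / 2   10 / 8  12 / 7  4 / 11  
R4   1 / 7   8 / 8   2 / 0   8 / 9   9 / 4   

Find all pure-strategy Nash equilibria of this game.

There is no pure-strategy Nash equilibrium

Check mutual best responses: a cell is a NE iff neither player can gain by unilaterally deviating.
Firm A's best responses — vs C1: R2 (payoff 12); vs C2: R1 (payoff 10); vs C3: R3 (payoff 10); vs C4: R3 (payoff 12); vs C5: R4 (payoff 9).
Firm B's best responses — vs R1: C3 (payoff 9); vs R2: C3 (payoff 12); vs R3: C5 (payoff 11); vs R4: C4 (payoff 9).
No cell has both players best-responding. For instance, Firm A's best reply to C3 is R3, but against R3 Firm B prefers C5 over C3.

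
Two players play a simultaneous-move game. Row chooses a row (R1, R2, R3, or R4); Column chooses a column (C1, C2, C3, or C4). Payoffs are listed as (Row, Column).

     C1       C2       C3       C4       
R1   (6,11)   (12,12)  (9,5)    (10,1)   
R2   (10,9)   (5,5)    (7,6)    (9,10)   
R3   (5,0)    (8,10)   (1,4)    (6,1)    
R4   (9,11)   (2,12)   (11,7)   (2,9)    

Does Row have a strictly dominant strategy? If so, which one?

No strictly dominant strategy

Check whether one of Row's strategies beats all alternatives regardless of what the opponent does.
R1 is not dominant: against C1, R2 gives 10 > 6.
R2 is not dominant: against C2, R1 gives 12 > 5.
R3 is not dominant: against C1, R1 gives 6 > 5.
R4 is not dominant: against C1, R2 gives 10 > 9.
No single strategy is best against every opponent action.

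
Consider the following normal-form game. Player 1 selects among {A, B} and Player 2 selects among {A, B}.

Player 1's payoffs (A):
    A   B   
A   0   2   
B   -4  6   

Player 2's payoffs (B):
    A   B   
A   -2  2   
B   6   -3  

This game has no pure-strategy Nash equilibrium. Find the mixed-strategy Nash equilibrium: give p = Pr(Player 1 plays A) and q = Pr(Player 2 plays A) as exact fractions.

p = 9/13, q = 1/2

In a mixed NE each player is indifferent between their pure strategies, so the opponent's mix sets the indifference.
Player 2 indifferent between A and B: p·(-2) + (1−p)·6 = p·2 + (1−p)·(-3) ⟹ 6 + (-8)p = (-3) + 5p ⟹ p = 9/13.
Player 1 indifferent between A and B: q·0 + (1−q)·2 = q·(-4) + (1−q)·6 ⟹ 2 + (-2)q = 6 + (-10)q ⟹ q = 1/2.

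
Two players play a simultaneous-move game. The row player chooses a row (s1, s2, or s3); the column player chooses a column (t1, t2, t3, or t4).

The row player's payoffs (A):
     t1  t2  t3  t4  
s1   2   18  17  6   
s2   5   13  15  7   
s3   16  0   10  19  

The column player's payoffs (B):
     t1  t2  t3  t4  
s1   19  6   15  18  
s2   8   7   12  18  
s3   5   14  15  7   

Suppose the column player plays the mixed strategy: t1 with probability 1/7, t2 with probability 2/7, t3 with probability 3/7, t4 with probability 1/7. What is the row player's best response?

s1

Compute the row player's expected payoff from each pure strategy against the given mix.
s1: (1/7)·2 + (2/7)·18 + (3/7)·17 + (1/7)·6 = 95/7
s2: (1/7)·5 + (2/7)·13 + (3/7)·15 + (1/7)·7 = 83/7
s3: (1/7)·16 + (2/7)·0 + (3/7)·10 + (1/7)·19 = 65/7
Highest expected payoff is 95/7, from s1.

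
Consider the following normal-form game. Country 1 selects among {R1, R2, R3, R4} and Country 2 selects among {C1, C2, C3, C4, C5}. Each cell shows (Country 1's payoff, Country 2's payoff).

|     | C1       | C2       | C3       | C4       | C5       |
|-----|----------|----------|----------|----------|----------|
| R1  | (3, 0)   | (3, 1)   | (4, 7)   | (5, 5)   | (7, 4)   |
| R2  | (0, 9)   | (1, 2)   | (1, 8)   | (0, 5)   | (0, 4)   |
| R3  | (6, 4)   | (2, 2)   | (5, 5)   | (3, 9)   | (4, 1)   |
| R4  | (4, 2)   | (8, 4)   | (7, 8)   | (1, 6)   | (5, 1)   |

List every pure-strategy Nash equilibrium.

Find each player's best response to every opponent strategy; NE are the intersections.
Country 1's best responses — vs C1: R3 (payoff 6); vs C2: R4 (payoff 8); vs C3: R4 (payoff 7); vs C4: R1 (payoff 5); vs C5: R1 (payoff 7).
Country 2's best responses — vs R1: C3 (payoff 7); vs R2: C1 (payoff 9); vs R3: C4 (payoff 9); vs R4: C3 (payoff 8).
The only mutual best response is (R4, C3); neither player gains by switching there.

(R4, C3)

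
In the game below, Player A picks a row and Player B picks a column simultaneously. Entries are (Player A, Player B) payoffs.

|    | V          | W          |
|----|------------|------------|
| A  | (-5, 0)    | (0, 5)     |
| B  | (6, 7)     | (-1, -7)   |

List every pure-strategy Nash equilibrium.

Find each player's best response to every opponent strategy; NE are the intersections.
Player A's best responses — vs V: B (payoff 6); vs W: A (payoff 0).
Player B's best responses — vs A: W (payoff 5); vs B: V (payoff 7).
Mutual best responses occur at (A, W) and (B, V); at each, neither player gains by switching.

(A, W) and (B, V)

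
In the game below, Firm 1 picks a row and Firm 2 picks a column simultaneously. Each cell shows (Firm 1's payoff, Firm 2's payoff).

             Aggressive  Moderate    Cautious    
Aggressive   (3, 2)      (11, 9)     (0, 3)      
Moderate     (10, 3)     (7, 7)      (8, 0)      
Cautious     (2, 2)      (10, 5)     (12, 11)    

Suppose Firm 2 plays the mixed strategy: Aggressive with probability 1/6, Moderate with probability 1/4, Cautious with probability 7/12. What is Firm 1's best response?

Cautious

Firm 1's best reply maximizes expected payoff against the mix.
Aggressive: (1/6)·3 + (1/4)·11 + (7/12)·0 = 13/4
Moderate: (1/6)·10 + (1/4)·7 + (7/12)·8 = 97/12
Cautious: (1/6)·2 + (1/4)·10 + (7/12)·12 = 59/6
Highest expected payoff is 59/6, from Cautious.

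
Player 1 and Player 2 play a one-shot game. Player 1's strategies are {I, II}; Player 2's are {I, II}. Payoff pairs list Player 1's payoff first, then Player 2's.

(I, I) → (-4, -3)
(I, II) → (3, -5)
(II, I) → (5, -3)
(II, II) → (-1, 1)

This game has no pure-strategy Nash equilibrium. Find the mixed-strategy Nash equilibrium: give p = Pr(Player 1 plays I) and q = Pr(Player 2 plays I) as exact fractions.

Each player's mixing probability is pinned down by making the *other* player indifferent.
Player 2 indifferent between I and II: p·(-3) + (1−p)·(-3) = p·(-5) + (1−p)·1 ⟹ (-3) + 0p = 1 + (-6)p ⟹ p = 2/3.
Player 1 indifferent between I and II: q·(-4) + (1−q)·3 = q·5 + (1−q)·(-1) ⟹ 3 + (-7)q = (-1) + 6q ⟹ q = 4/13.

p = 2/3, q = 4/13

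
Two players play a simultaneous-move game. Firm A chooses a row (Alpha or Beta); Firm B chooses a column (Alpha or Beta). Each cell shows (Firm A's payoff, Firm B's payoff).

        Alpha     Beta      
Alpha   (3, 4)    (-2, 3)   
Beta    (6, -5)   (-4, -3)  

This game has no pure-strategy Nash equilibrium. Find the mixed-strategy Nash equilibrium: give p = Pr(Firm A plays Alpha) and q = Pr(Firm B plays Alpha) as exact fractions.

p = 2/3, q = 2/5

In a mixed NE each player is indifferent between their pure strategies, so the opponent's mix sets the indifference.
Firm B indifferent between Alpha and Beta: p·4 + (1−p)·(-5) = p·3 + (1−p)·(-3) ⟹ (-5) + 9p = (-3) + 6p ⟹ p = 2/3.
Firm A indifferent between Alpha and Beta: q·3 + (1−q)·(-2) = q·6 + (1−q)·(-4) ⟹ (-2) + 5q = (-4) + 10q ⟹ q = 2/5.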